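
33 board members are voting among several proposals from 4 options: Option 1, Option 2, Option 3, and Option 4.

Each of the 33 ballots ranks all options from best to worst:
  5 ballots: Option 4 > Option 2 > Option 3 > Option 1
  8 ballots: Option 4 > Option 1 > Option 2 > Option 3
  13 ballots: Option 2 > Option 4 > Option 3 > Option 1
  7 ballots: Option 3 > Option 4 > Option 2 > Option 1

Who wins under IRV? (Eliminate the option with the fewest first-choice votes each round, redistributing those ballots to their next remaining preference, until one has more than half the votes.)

Option 4

Round 1: Option 1 0, Option 2 13, Option 3 7, Option 4 13. Option 1 eliminated.
Round 2: Option 2 13, Option 3 7, Option 4 13. Option 3 eliminated.
Round 3: Option 2 13, Option 4 20. Option 4 has a majority (≥17).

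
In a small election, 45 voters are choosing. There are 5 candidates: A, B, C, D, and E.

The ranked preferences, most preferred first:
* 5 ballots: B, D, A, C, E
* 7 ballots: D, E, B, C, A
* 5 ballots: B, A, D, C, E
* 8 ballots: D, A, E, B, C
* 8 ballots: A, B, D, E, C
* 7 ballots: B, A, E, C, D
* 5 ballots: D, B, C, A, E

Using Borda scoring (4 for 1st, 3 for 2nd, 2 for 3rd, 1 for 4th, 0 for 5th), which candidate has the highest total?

A: 5×2 + 7×0 + 5×3 + 8×3 + 8×4 + 7×3 + 5×1 = 107
B: 5×4 + 7×2 + 5×4 + 8×1 + 8×3 + 7×4 + 5×3 = 129
C: 5×1 + 7×1 + 5×1 + 8×0 + 8×0 + 7×1 + 5×2 = 34
D: 5×3 + 7×4 + 5×2 + 8×4 + 8×2 + 7×0 + 5×4 = 121
E: 5×0 + 7×3 + 5×0 + 8×2 + 8×1 + 7×2 + 5×0 = 59

B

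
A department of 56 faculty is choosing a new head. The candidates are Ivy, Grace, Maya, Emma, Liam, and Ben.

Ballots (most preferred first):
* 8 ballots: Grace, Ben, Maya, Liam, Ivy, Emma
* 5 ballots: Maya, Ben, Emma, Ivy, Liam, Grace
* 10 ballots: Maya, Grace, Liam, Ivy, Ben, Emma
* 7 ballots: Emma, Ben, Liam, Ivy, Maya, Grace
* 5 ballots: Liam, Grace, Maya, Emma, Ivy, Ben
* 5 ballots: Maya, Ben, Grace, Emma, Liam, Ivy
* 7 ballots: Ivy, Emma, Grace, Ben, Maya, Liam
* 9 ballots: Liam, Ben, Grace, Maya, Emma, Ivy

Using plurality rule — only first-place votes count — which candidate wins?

Maya

First-place votes: Ivy 7, Grace 8, Maya 20, Emma 7, Liam 14, Ben 0.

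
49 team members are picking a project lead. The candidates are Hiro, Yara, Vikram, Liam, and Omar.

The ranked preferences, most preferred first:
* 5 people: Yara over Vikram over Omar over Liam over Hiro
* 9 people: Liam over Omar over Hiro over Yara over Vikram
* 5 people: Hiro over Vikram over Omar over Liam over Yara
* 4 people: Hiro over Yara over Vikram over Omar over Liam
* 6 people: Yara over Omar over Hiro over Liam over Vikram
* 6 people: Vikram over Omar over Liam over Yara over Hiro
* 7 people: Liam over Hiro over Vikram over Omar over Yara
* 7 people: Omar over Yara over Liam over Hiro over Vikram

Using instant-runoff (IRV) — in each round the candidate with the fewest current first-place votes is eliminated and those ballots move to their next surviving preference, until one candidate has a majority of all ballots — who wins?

Round 1: Hiro 9, Yara 11, Vikram 6, Liam 16, Omar 7. Vikram eliminated.
Round 2: Hiro 9, Yara 11, Liam 16, Omar 13. Hiro eliminated.
Round 3: Yara 15, Liam 16, Omar 18. Yara eliminated.
Round 4: Liam 16, Omar 33. Omar has a majority (≥25).

Omar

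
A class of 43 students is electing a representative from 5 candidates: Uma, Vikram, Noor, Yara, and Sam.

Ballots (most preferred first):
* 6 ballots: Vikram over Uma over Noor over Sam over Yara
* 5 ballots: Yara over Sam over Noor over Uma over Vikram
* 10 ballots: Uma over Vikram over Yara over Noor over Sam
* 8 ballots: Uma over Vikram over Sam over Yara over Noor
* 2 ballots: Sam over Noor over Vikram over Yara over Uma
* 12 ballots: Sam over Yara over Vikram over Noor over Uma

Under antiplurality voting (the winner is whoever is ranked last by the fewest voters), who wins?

Last-place votes: Uma 14, Vikram 5, Noor 8, Yara 6, Sam 10.

Vikram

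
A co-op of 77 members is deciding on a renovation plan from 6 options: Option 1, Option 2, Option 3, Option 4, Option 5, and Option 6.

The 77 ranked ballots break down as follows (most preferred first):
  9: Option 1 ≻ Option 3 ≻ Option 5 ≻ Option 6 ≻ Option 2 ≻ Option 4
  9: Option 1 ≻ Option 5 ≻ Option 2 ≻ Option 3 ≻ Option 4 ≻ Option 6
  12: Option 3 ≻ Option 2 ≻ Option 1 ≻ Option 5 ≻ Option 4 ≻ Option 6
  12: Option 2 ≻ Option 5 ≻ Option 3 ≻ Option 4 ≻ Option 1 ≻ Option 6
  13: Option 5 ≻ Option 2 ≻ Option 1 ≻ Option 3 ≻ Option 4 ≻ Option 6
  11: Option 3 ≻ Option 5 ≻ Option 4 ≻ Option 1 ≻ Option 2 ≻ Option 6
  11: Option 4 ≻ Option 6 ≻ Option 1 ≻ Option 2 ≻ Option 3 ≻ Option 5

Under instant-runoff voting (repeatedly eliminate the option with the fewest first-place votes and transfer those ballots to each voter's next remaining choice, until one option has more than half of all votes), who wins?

Round 1: Option 1 18, Option 2 12, Option 3 23, Option 4 11, Option 5 13, Option 6 0. Option 6 eliminated.
Round 2: Option 1 18, Option 2 12, Option 3 23, Option 4 11, Option 5 13. Option 4 eliminated.
Round 3: Option 1 29, Option 2 12, Option 3 23, Option 5 13. Option 2 eliminated.
Round 4: Option 1 29, Option 3 23, Option 5 25. Option 3 eliminated.
Round 5: Option 1 41, Option 5 36. Option 1 has a majority (≥39).

Option 1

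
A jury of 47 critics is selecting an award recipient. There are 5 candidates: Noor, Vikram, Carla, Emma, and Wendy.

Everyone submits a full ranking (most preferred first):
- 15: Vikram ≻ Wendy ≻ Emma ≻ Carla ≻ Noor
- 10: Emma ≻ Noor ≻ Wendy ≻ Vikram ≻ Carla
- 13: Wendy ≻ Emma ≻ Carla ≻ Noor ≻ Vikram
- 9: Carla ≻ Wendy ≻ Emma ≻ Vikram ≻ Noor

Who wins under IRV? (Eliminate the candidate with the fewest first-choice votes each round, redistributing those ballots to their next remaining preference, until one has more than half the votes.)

Round 1: Noor 0, Vikram 15, Carla 9, Emma 10, Wendy 13. Noor eliminated.
Round 2: Vikram 15, Carla 9, Emma 10, Wendy 13. Carla eliminated.
Round 3: Vikram 15, Emma 10, Wendy 22. Emma eliminated.
Round 4: Vikram 15, Wendy 32. Wendy has a majority (≥24).

Wendy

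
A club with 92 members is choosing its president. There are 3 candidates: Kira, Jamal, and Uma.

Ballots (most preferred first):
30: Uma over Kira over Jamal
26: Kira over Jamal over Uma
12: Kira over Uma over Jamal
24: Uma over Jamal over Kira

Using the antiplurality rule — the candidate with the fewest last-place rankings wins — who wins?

Last-place votes: Kira 24, Jamal 42, Uma 26.

Kira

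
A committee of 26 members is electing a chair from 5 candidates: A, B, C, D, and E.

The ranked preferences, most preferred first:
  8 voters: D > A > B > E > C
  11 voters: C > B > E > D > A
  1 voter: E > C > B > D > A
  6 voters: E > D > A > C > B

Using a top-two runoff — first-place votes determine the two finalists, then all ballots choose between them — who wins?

Round 1 first-place votes: A 0, B 0, C 11, D 8, E 7. C and D advance.
Runoff: C is ranked above D on 12 ballots, D above C on 14.

D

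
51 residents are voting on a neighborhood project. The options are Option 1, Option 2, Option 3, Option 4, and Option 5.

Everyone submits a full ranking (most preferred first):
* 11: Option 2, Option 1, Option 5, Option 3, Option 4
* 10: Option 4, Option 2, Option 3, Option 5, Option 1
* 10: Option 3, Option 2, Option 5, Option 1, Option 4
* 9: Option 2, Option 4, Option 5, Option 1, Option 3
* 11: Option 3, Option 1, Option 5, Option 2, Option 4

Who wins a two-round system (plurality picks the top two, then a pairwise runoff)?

Option 2

Round 1 first-place votes: Option 1 0, Option 2 20, Option 3 21, Option 4 10, Option 5 0. Option 3 and Option 2 advance.
Runoff: Option 3 is ranked above Option 2 on 21 ballots, Option 2 above Option 3 on 30.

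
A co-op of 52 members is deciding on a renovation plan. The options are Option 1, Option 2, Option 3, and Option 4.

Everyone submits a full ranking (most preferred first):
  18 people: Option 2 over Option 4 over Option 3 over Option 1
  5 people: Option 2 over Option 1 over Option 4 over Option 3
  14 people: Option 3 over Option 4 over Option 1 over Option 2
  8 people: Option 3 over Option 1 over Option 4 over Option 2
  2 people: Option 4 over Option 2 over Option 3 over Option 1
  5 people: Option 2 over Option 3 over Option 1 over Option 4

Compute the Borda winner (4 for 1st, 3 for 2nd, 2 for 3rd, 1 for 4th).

Option 1: 18×1 + 5×3 + 14×2 + 8×3 + 2×1 + 5×2 = 97
Option 2: 18×4 + 5×4 + 14×1 + 8×1 + 2×3 + 5×4 = 140
Option 3: 18×2 + 5×1 + 14×4 + 8×4 + 2×2 + 5×3 = 148
Option 4: 18×3 + 5×2 + 14×3 + 8×2 + 2×4 + 5×1 = 135

Option 3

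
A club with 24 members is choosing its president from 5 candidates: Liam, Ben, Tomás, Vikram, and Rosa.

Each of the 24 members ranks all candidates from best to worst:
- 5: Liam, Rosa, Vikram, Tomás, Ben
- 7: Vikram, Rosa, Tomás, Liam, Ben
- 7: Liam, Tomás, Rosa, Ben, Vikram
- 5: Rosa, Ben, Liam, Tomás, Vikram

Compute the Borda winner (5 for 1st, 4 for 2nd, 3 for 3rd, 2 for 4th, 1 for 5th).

Rosa

Liam: 5×5 + 7×2 + 7×5 + 5×3 = 89
Ben: 5×1 + 7×1 + 7×2 + 5×4 = 46
Tomás: 5×2 + 7×3 + 7×4 + 5×2 = 69
Vikram: 5×3 + 7×5 + 7×1 + 5×1 = 62
Rosa: 5×4 + 7×4 + 7×3 + 5×5 = 94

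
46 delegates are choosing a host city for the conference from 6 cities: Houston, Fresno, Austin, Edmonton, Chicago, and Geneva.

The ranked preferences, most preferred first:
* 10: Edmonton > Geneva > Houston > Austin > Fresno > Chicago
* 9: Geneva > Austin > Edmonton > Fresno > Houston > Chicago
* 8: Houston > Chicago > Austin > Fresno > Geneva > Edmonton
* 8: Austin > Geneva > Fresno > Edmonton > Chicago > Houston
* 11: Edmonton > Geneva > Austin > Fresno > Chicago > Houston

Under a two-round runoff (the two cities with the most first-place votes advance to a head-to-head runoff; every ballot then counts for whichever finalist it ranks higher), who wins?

Geneva

Round 1 first-place votes: Houston 8, Fresno 0, Austin 8, Edmonton 21, Chicago 0, Geneva 9. Edmonton and Geneva advance.
Runoff: Edmonton is ranked above Geneva on 21 ballots, Geneva above Edmonton on 25.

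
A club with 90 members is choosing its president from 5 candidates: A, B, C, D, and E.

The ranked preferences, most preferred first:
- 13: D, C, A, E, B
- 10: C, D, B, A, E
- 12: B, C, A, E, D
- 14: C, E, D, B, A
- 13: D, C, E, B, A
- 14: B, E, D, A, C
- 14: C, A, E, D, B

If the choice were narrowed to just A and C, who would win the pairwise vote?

C

A is ranked above C on 14 ballots; C above A on 76.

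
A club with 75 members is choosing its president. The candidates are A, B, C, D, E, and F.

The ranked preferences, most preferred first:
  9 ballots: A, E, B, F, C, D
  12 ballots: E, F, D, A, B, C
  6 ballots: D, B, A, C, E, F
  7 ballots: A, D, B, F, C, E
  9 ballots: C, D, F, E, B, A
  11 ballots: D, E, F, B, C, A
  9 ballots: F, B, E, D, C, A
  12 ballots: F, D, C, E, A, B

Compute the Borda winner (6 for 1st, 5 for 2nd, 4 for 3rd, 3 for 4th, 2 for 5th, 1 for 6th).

D

A: 9×6 + 12×3 + 6×4 + 7×6 + 9×1 + 11×1 + 9×1 + 12×2 = 209
B: 9×4 + 12×2 + 6×5 + 7×4 + 9×2 + 11×3 + 9×5 + 12×1 = 226
C: 9×2 + 12×1 + 6×3 + 7×2 + 9×6 + 11×2 + 9×2 + 12×4 = 204
D: 9×1 + 12×4 + 6×6 + 7×5 + 9×5 + 11×6 + 9×3 + 12×5 = 326
E: 9×5 + 12×6 + 6×2 + 7×1 + 9×3 + 11×5 + 9×4 + 12×3 = 290
F: 9×3 + 12×5 + 6×1 + 7×3 + 9×4 + 11×4 + 9×6 + 12×6 = 320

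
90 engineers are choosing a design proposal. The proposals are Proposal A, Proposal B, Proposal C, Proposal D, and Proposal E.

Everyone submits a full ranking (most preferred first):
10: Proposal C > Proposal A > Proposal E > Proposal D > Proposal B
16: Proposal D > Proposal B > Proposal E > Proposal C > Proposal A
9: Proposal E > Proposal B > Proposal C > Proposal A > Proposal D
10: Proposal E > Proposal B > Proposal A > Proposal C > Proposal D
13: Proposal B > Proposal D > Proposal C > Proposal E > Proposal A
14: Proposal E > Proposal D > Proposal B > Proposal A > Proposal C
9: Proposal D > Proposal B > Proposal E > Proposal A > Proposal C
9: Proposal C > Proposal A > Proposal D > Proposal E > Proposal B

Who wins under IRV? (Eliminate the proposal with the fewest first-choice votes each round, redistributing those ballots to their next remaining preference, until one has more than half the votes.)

Round 1: Proposal A 0, Proposal B 13, Proposal C 19, Proposal D 25, Proposal E 33. Proposal A eliminated.
Round 2: Proposal B 13, Proposal C 19, Proposal D 25, Proposal E 33. Proposal B eliminated.
Round 3: Proposal C 19, Proposal D 38, Proposal E 33. Proposal C eliminated.
Round 4: Proposal D 47, Proposal E 43. Proposal D has a majority (≥46).

Proposal D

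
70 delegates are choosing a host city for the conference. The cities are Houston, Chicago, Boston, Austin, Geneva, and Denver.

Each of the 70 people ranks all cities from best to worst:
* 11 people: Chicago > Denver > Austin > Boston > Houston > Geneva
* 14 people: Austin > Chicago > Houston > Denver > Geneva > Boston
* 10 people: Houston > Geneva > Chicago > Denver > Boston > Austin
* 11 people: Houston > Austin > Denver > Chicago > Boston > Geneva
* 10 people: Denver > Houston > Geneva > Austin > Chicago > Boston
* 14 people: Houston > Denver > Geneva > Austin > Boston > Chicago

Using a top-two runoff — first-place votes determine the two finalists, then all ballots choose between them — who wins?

Houston

Round 1 first-place votes: Houston 35, Chicago 11, Boston 0, Austin 14, Geneva 0, Denver 10. Houston and Austin advance.
Runoff: Houston is ranked above Austin on 45 ballots, Austin above Houston on 25.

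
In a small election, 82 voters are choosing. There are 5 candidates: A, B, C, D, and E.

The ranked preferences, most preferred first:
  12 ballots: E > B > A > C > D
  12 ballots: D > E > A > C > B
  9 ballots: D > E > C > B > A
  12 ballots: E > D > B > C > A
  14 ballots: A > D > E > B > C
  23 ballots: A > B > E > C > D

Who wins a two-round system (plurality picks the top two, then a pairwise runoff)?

E

Round 1 first-place votes: A 37, B 0, C 0, D 21, E 24. A and E advance.
Runoff: A is ranked above E on 37 ballots, E above A on 45.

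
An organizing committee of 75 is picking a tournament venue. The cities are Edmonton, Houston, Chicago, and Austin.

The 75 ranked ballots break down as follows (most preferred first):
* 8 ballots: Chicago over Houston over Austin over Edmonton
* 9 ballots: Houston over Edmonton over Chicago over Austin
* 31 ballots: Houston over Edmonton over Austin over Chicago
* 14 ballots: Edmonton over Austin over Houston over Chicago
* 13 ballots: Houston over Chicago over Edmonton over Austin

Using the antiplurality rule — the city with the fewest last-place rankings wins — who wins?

Houston

Last-place votes: Edmonton 8, Houston 0, Chicago 45, Austin 22.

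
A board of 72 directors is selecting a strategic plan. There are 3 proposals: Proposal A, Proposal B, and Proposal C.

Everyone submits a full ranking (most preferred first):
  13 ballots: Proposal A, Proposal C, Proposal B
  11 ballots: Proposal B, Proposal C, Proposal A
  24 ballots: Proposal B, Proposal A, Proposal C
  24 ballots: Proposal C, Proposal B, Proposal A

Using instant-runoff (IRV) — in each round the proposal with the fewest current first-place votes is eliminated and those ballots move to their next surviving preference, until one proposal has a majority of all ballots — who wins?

Round 1: Proposal A 13, Proposal B 35, Proposal C 24. Proposal A eliminated.
Round 2: Proposal B 35, Proposal C 37. Proposal C has a majority (≥37).

Proposal C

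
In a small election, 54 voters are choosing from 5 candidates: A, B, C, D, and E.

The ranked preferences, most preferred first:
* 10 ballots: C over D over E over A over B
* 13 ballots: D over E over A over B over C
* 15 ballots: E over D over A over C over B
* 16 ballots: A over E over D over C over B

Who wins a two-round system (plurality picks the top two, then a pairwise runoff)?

Round 1 first-place votes: A 16, B 0, C 10, D 13, E 15. A and E advance.
Runoff: A is ranked above E on 16 ballots, E above A on 38.

E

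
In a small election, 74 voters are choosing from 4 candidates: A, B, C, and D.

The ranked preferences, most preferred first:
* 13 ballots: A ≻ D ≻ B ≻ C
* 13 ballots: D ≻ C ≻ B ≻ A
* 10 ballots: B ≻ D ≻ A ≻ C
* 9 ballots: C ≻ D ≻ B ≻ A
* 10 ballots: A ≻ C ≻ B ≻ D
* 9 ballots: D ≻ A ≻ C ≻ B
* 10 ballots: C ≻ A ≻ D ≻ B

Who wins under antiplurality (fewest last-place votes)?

D

Last-place votes: A 22, B 19, C 23, D 10.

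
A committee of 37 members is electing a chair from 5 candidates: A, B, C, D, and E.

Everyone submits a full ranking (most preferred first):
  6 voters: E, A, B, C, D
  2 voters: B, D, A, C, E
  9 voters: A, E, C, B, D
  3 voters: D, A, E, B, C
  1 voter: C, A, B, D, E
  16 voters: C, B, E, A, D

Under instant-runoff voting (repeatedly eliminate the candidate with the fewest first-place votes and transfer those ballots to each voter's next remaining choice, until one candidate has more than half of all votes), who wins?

A

Round 1: A 9, B 2, C 17, D 3, E 6. B eliminated.
Round 2: A 9, C 17, D 5, E 6. D eliminated.
Round 3: A 14, C 17, E 6. E eliminated.
Round 4: A 20, C 17. A has a majority (≥19).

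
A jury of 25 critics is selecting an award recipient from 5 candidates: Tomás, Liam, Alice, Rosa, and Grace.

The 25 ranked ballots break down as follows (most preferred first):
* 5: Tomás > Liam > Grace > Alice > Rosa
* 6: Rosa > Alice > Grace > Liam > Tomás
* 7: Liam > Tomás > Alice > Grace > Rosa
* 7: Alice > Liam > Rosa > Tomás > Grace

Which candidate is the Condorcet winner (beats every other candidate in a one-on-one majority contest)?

Alice

Alice vs Tomás: 13–12
Alice vs Liam: 13–12
Alice vs Rosa: 19–6
Alice vs Grace: 20–5
Alice beats every other candidate.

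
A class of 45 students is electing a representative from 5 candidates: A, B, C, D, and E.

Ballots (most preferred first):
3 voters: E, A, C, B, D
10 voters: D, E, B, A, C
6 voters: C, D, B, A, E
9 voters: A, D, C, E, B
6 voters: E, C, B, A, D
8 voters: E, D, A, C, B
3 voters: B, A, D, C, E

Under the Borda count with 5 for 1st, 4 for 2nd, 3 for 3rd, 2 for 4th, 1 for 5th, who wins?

D

A: 3×4 + 10×2 + 6×2 + 9×5 + 6×2 + 8×3 + 3×4 = 137
B: 3×2 + 10×3 + 6×3 + 9×1 + 6×3 + 8×1 + 3×5 = 104
C: 3×3 + 10×1 + 6×5 + 9×3 + 6×4 + 8×2 + 3×2 = 122
D: 3×1 + 10×5 + 6×4 + 9×4 + 6×1 + 8×4 + 3×3 = 160
E: 3×5 + 10×4 + 6×1 + 9×2 + 6×5 + 8×5 + 3×1 = 152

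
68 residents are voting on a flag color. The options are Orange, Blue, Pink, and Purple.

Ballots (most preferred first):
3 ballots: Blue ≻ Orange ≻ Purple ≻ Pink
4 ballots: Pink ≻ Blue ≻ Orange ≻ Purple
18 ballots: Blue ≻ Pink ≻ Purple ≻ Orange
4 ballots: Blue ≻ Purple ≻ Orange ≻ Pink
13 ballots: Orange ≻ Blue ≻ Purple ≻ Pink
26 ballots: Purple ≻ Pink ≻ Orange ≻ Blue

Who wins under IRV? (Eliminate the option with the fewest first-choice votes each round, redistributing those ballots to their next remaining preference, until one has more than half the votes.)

Round 1: Orange 13, Blue 25, Pink 4, Purple 26. Pink eliminated.
Round 2: Orange 13, Blue 29, Purple 26. Orange eliminated.
Round 3: Blue 42, Purple 26. Blue has a majority (≥35).

Blue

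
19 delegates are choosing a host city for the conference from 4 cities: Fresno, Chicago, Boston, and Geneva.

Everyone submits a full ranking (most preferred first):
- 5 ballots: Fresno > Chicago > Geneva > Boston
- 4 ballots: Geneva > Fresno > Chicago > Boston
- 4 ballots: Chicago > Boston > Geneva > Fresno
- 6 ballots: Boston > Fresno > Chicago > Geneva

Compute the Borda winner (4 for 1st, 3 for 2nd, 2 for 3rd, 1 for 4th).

Fresno: 5×4 + 4×3 + 4×1 + 6×3 = 54
Chicago: 5×3 + 4×2 + 4×4 + 6×2 = 51
Boston: 5×1 + 4×1 + 4×3 + 6×4 = 45
Geneva: 5×2 + 4×4 + 4×2 + 6×1 = 40

Fresno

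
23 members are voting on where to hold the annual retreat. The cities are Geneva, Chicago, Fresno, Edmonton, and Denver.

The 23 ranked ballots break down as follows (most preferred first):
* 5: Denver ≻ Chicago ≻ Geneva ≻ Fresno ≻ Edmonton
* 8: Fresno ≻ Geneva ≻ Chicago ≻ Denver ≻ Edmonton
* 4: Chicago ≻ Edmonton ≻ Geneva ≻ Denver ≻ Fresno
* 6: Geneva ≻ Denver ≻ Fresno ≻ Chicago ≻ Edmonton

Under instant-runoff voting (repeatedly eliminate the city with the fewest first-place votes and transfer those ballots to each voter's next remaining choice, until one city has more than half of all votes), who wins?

Round 1: Geneva 6, Chicago 4, Fresno 8, Edmonton 0, Denver 5. Edmonton eliminated.
Round 2: Geneva 6, Chicago 4, Fresno 8, Denver 5. Chicago eliminated.
Round 3: Geneva 10, Fresno 8, Denver 5. Denver eliminated.
Round 4: Geneva 15, Fresno 8. Geneva has a majority (≥12).

Geneva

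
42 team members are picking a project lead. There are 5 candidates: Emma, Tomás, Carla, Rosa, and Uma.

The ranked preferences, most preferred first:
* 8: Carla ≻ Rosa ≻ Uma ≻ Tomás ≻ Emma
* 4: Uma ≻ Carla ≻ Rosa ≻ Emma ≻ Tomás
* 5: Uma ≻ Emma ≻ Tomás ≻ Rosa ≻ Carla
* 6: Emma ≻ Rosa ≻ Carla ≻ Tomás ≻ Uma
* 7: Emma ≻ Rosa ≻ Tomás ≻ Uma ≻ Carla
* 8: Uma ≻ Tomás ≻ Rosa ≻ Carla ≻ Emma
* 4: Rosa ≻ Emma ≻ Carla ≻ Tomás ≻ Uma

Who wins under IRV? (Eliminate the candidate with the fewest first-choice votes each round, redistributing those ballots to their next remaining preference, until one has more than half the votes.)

Round 1: Emma 13, Tomás 0, Carla 8, Rosa 4, Uma 17. Tomás eliminated.
Round 2: Emma 13, Carla 8, Rosa 4, Uma 17. Rosa eliminated.
Round 3: Emma 17, Carla 8, Uma 17. Carla eliminated.
Round 4: Emma 17, Uma 25. Uma has a majority (≥22).

Uma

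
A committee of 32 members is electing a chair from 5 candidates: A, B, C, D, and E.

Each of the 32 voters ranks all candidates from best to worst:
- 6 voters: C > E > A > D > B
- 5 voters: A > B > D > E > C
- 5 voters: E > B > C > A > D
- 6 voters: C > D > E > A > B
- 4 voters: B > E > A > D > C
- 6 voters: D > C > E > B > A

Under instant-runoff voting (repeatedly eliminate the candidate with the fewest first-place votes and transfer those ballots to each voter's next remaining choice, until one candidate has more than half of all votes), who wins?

Round 1: A 5, B 4, C 12, D 6, E 5. B eliminated.
Round 2: A 5, C 12, D 6, E 9. A eliminated.
Round 3: C 12, D 11, E 9. E eliminated.
Round 4: C 17, D 15. C has a majority (≥17).

C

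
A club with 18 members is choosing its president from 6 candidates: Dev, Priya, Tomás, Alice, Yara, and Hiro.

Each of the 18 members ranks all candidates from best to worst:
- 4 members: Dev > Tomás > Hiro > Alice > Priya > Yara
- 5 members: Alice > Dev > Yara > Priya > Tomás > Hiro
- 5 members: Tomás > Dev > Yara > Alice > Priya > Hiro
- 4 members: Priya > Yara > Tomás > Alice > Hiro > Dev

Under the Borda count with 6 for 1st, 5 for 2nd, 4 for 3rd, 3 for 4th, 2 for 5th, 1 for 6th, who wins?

Dev

Dev: 4×6 + 5×5 + 5×5 + 4×1 = 78
Priya: 4×2 + 5×3 + 5×2 + 4×6 = 57
Tomás: 4×5 + 5×2 + 5×6 + 4×4 = 76
Alice: 4×3 + 5×6 + 5×3 + 4×3 = 69
Yara: 4×1 + 5×4 + 5×4 + 4×5 = 64
Hiro: 4×4 + 5×1 + 5×1 + 4×2 = 34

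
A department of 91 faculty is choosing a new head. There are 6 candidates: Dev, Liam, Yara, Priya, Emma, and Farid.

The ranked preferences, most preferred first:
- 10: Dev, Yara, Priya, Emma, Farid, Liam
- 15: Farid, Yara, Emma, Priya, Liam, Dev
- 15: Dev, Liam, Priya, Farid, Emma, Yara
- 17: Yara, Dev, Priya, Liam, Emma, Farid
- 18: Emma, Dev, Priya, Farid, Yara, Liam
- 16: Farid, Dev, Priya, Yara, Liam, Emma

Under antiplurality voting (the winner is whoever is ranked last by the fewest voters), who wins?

Priya

Last-place votes: Dev 15, Liam 28, Yara 15, Priya 0, Emma 16, Farid 17.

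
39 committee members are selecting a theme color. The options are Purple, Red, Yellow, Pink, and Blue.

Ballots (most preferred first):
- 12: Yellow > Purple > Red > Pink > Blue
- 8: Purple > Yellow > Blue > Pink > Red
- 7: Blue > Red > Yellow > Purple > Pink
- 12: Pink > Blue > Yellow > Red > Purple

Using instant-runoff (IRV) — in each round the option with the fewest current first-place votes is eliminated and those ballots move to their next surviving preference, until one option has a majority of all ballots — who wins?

Yellow

Round 1: Purple 8, Red 0, Yellow 12, Pink 12, Blue 7. Red eliminated.
Round 2: Purple 8, Yellow 12, Pink 12, Blue 7. Blue eliminated.
Round 3: Purple 8, Yellow 19, Pink 12. Purple eliminated.
Round 4: Yellow 27, Pink 12. Yellow has a majority (≥20).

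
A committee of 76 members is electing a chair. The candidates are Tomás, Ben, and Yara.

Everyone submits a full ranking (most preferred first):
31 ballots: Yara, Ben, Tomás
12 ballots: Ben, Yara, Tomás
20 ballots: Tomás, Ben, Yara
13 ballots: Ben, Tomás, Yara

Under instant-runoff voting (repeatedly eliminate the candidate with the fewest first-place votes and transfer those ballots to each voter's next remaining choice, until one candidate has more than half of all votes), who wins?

Round 1: Tomás 20, Ben 25, Yara 31. Tomás eliminated.
Round 2: Ben 45, Yara 31. Ben has a majority (≥39).

Ben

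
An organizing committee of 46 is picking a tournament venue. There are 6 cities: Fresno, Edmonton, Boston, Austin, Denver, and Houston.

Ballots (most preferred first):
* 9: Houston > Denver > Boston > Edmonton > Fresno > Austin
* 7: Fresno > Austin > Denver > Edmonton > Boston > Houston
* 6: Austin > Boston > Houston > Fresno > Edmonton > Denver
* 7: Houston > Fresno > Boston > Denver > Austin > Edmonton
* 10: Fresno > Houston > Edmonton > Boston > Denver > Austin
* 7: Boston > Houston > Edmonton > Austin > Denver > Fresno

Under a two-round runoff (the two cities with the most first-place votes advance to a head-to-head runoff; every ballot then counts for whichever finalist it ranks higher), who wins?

Houston

Round 1 first-place votes: Fresno 17, Edmonton 0, Boston 7, Austin 6, Denver 0, Houston 16. Fresno and Houston advance.
Runoff: Fresno is ranked above Houston on 17 ballots, Houston above Fresno on 29.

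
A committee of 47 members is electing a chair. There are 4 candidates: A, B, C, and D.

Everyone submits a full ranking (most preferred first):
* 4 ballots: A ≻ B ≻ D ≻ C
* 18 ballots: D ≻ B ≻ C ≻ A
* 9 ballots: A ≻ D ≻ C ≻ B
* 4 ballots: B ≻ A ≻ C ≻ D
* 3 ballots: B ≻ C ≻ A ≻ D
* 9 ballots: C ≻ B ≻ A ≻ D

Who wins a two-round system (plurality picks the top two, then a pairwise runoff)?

A

Round 1 first-place votes: A 13, B 7, C 9, D 18. D and A advance.
Runoff: D is ranked above A on 18 ballots, A above D on 29.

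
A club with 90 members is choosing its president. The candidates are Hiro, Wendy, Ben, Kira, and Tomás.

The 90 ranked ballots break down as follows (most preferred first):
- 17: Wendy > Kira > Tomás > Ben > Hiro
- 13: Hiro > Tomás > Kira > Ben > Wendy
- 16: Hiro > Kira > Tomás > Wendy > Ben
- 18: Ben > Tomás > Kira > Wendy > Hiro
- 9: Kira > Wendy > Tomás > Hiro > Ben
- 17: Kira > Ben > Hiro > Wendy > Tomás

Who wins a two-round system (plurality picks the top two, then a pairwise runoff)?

Kira

Round 1 first-place votes: Hiro 29, Wendy 17, Ben 18, Kira 26, Tomás 0. Hiro and Kira advance.
Runoff: Hiro is ranked above Kira on 29 ballots, Kira above Hiro on 61.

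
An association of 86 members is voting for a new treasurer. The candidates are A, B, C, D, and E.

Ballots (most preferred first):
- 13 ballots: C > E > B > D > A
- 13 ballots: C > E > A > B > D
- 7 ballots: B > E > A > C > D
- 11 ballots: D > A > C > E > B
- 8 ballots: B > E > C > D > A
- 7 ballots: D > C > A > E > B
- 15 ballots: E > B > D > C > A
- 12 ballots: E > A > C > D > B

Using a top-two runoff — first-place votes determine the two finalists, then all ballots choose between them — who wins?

Round 1 first-place votes: A 0, B 15, C 26, D 18, E 27. E and C advance.
Runoff: E is ranked above C on 42 ballots, C above E on 44.

C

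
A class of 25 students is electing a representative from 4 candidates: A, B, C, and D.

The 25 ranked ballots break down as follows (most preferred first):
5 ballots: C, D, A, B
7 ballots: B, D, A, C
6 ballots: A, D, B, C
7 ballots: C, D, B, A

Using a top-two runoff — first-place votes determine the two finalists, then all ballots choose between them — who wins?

Round 1 first-place votes: A 6, B 7, C 12, D 0. C and B advance.
Runoff: C is ranked above B on 12 ballots, B above C on 13.

B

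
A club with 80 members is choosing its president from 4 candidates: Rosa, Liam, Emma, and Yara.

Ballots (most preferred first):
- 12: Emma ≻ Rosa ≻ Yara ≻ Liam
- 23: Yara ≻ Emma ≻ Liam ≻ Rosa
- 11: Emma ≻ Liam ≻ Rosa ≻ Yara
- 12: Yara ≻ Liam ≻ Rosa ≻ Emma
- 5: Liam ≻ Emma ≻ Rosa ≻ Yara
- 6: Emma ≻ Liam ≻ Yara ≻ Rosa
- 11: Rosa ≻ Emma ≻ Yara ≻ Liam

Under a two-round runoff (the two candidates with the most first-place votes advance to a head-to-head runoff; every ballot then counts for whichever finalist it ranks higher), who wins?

Round 1 first-place votes: Rosa 11, Liam 5, Emma 29, Yara 35. Yara and Emma advance.
Runoff: Yara is ranked above Emma on 35 ballots, Emma above Yara on 45.

Emma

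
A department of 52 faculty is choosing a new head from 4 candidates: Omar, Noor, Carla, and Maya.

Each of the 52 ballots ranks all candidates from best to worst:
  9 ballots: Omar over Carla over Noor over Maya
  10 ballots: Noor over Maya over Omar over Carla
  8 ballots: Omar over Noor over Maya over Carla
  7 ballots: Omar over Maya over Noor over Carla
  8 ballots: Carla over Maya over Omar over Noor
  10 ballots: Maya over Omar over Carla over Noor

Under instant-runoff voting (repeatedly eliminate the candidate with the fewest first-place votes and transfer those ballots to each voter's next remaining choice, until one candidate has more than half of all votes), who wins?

Maya

Round 1: Omar 24, Noor 10, Carla 8, Maya 10. Carla eliminated.
Round 2: Omar 24, Noor 10, Maya 18. Noor eliminated.
Round 3: Omar 24, Maya 28. Maya has a majority (≥27).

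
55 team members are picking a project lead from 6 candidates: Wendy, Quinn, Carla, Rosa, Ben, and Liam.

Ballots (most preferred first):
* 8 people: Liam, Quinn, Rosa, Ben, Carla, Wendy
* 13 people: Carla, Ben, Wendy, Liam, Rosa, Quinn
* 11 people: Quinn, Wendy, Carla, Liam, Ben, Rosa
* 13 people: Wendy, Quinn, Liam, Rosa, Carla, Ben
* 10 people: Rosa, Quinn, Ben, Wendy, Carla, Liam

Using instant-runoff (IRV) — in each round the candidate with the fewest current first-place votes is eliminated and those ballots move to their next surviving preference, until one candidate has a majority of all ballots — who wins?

Round 1: Wendy 13, Quinn 11, Carla 13, Rosa 10, Ben 0, Liam 8. Ben eliminated.
Round 2: Wendy 13, Quinn 11, Carla 13, Rosa 10, Liam 8. Liam eliminated.
Round 3: Wendy 13, Quinn 19, Carla 13, Rosa 10. Rosa eliminated.
Round 4: Wendy 13, Quinn 29, Carla 13. Quinn has a majority (≥28).

Quinn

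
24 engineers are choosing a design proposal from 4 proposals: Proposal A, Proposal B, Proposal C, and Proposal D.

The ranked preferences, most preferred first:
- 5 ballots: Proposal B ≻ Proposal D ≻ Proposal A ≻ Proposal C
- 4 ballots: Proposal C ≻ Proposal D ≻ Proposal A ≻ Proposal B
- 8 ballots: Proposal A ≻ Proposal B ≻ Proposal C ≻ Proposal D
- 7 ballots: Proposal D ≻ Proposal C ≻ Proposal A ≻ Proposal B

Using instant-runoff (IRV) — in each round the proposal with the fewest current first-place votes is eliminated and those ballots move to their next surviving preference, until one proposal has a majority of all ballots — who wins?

Round 1: Proposal A 8, Proposal B 5, Proposal C 4, Proposal D 7. Proposal C eliminated.
Round 2: Proposal A 8, Proposal B 5, Proposal D 11. Proposal B eliminated.
Round 3: Proposal A 8, Proposal D 16. Proposal D has a majority (≥13).

Proposal D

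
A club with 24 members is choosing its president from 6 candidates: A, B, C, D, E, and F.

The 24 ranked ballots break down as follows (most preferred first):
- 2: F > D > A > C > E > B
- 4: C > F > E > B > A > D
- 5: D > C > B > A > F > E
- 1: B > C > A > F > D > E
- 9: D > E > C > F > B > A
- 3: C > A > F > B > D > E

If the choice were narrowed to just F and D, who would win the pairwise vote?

F is ranked above D on 10 ballots; D above F on 14.

D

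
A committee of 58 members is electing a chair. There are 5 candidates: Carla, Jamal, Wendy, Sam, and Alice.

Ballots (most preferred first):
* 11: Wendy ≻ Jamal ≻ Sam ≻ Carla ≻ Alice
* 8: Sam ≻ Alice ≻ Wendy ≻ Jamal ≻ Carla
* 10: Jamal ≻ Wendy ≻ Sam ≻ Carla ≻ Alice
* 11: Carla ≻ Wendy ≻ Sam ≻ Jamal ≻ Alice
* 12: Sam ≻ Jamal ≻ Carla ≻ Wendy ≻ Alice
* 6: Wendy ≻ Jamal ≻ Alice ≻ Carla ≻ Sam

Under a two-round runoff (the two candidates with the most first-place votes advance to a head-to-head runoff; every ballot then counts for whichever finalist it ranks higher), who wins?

Wendy

Round 1 first-place votes: Carla 11, Jamal 10, Wendy 17, Sam 20, Alice 0. Sam and Wendy advance.
Runoff: Sam is ranked above Wendy on 20 ballots, Wendy above Sam on 38.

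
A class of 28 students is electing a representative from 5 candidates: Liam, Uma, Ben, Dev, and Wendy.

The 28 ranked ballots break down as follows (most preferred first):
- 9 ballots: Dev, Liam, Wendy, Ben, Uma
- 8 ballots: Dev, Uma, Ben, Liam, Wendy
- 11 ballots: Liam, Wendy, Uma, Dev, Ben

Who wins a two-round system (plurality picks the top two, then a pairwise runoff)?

Round 1 first-place votes: Liam 11, Uma 0, Ben 0, Dev 17, Wendy 0. Dev and Liam advance.
Runoff: Dev is ranked above Liam on 17 ballots, Liam above Dev on 11.

Dev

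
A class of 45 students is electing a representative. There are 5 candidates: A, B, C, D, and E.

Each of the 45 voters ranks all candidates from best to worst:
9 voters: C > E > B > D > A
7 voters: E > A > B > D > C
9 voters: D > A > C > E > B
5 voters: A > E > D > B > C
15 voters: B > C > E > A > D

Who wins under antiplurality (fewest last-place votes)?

Last-place votes: A 9, B 9, C 12, D 15, E 0.

E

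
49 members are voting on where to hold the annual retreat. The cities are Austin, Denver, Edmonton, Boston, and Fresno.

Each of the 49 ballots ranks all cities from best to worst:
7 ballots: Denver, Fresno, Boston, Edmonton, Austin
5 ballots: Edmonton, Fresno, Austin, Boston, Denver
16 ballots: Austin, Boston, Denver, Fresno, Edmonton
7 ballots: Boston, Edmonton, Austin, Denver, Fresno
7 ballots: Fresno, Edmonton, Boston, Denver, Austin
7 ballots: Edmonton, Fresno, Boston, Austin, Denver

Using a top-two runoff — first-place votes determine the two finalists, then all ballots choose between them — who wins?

Edmonton

Round 1 first-place votes: Austin 16, Denver 7, Edmonton 12, Boston 7, Fresno 7. Austin and Edmonton advance.
Runoff: Austin is ranked above Edmonton on 16 ballots, Edmonton above Austin on 33.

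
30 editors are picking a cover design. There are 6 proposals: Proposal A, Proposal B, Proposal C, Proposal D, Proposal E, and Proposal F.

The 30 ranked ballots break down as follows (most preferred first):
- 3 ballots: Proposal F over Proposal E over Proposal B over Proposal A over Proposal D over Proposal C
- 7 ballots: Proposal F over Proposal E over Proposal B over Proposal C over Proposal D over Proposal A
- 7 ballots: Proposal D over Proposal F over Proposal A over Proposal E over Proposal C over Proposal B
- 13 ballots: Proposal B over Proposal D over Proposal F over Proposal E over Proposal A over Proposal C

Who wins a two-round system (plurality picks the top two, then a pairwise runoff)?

Round 1 first-place votes: Proposal A 0, Proposal B 13, Proposal C 0, Proposal D 7, Proposal E 0, Proposal F 10. Proposal B and Proposal F advance.
Runoff: Proposal B is ranked above Proposal F on 13 ballots, Proposal F above Proposal B on 17.

Proposal F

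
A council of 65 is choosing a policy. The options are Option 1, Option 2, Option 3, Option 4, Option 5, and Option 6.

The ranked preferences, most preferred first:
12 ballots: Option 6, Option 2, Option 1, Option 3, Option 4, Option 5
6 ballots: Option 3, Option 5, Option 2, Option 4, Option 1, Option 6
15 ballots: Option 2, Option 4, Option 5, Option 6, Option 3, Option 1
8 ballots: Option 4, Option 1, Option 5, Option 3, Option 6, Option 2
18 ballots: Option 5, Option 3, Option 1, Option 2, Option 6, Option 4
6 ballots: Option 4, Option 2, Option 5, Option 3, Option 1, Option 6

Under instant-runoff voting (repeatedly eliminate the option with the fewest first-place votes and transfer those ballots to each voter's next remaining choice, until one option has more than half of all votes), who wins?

Option 2

Round 1: Option 1 0, Option 2 15, Option 3 6, Option 4 14, Option 5 18, Option 6 12. Option 1 eliminated.
Round 2: Option 2 15, Option 3 6, Option 4 14, Option 5 18, Option 6 12. Option 3 eliminated.
Round 3: Option 2 15, Option 4 14, Option 5 24, Option 6 12. Option 6 eliminated.
Round 4: Option 2 27, Option 4 14, Option 5 24. Option 4 eliminated.
Round 5: Option 2 33, Option 5 32. Option 2 has a majority (≥33).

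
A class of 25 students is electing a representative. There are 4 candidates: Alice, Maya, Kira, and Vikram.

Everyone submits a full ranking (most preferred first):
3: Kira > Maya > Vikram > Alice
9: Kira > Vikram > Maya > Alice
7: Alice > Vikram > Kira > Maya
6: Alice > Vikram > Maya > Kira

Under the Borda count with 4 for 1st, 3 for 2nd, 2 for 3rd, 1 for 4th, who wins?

Vikram

Alice: 3×1 + 9×1 + 7×4 + 6×4 = 64
Maya: 3×3 + 9×2 + 7×1 + 6×2 = 46
Kira: 3×4 + 9×4 + 7×2 + 6×1 = 68
Vikram: 3×2 + 9×3 + 7×3 + 6×3 = 72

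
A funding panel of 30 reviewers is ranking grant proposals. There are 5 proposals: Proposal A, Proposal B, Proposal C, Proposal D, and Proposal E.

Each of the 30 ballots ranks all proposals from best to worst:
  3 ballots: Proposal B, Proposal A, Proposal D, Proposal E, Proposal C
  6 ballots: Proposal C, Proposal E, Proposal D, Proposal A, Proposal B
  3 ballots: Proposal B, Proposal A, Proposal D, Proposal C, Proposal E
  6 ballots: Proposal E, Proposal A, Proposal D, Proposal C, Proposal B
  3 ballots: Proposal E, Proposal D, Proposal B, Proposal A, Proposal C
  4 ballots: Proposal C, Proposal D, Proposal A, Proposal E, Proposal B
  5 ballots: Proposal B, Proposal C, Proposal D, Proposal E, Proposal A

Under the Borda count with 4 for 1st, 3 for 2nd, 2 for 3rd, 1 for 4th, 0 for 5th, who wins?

Proposal A: 3×3 + 6×1 + 3×3 + 6×3 + 3×1 + 4×2 + 5×0 = 53
Proposal B: 3×4 + 6×0 + 3×4 + 6×0 + 3×2 + 4×0 + 5×4 = 50
Proposal C: 3×0 + 6×4 + 3×1 + 6×1 + 3×0 + 4×4 + 5×3 = 64
Proposal D: 3×2 + 6×2 + 3×2 + 6×2 + 3×3 + 4×3 + 5×2 = 67
Proposal E: 3×1 + 6×3 + 3×0 + 6×4 + 3×4 + 4×1 + 5×1 = 66

Proposal D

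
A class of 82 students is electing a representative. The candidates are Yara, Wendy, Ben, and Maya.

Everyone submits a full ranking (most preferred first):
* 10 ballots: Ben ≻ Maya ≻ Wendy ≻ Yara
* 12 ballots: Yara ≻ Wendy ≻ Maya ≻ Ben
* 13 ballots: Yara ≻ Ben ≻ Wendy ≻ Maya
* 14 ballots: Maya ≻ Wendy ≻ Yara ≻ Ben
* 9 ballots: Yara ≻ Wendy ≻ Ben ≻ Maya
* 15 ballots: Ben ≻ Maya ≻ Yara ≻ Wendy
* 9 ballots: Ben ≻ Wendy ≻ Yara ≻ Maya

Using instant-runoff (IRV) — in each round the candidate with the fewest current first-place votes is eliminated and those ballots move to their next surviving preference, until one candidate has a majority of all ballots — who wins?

Round 1: Yara 34, Wendy 0, Ben 34, Maya 14. Wendy eliminated.
Round 2: Yara 34, Ben 34, Maya 14. Maya eliminated.
Round 3: Yara 48, Ben 34. Yara has a majority (≥42).

Yara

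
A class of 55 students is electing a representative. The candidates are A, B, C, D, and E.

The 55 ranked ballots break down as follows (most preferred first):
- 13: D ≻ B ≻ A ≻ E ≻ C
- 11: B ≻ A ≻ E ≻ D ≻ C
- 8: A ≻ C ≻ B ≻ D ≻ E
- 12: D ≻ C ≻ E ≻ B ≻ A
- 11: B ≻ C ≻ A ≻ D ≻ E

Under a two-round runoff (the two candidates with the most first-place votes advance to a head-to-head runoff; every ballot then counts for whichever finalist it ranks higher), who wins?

Round 1 first-place votes: A 8, B 22, C 0, D 25, E 0. D and B advance.
Runoff: D is ranked above B on 25 ballots, B above D on 30.

B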